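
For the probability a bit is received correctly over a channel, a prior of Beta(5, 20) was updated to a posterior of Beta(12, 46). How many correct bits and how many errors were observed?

7 correct bits and 26 errors

Beta is conjugate to the binomial likelihood: posterior = Beta(α+s, β+f).
Match parameters: s=12−5=7, f=46−20=26.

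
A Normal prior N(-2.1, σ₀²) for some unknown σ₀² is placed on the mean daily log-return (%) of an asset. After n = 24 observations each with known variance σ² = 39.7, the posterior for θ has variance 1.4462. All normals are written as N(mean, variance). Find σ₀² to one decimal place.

σ₀² = 11.5

Posterior precision equals prior precision plus data precision: 1/σ_n² = 1/σ₀² + n/σ².
So 1/σ₀² = 1/1.4462 − 24/39.7 = 0.691467 − 0.604534 = 0.086933.
Hence σ₀² = 1/0.086933 ≈ 11.5.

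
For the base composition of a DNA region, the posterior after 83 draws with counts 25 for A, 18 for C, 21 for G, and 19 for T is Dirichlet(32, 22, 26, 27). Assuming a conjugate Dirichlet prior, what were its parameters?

For a Dirichlet(α) prior with multinomial counts c, the posterior is Dirichlet(α + c) componentwise.
Subtract each count from the matching posterior parameter: 32−25=7, 22−18=4, 26−21=5, 27−19=8.

Dirichlet(7, 4, 5, 8)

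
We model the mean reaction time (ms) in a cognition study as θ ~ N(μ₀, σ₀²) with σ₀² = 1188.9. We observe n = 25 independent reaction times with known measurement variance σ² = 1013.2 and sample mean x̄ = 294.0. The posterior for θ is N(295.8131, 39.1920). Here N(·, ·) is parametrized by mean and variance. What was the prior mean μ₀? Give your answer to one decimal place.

With known observation variance, the Normal–Normal posterior has precision τ_n = τ₀ + n/σ² and mean μ_n = (τ₀μ₀ + (n/σ²)x̄)/τ_n.
Here τ₀ = 1/1188.9 = 0.000841 and τ_data = 25/1013.2 = 0.024674, so τ_n = 0.025515.
Rearranging for μ₀: μ₀ = (μ_n·τ_n − τ_data·x̄)/τ₀ = (295.8131·0.025515 − 0.024674·294.0) / 0.000841 = 0.293515/0.000841 ≈ 349.0.

μ₀ = 349.0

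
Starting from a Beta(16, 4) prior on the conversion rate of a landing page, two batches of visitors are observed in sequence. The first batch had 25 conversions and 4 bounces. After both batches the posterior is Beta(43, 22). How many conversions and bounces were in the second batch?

Because Beta–binomial updating is additive in the counts, the combined data contributed (α_post−α_prior, β_post−β_prior) successes and failures.
Total across both batches: 43−16=27 conversions, 22−4=18 bounces.
Subtract the first batch: 27−25=2 conversions and 18−4=14 bounces.

2 conversions and 14 bounces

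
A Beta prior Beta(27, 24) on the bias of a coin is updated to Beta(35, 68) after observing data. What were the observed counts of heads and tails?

A Beta(a, b) prior with s successes and f failures in binomial data gives a Beta(a+s, b+f) posterior.
Match parameters: s=35−27=8, f=68−24=44.

8 heads and 44 tails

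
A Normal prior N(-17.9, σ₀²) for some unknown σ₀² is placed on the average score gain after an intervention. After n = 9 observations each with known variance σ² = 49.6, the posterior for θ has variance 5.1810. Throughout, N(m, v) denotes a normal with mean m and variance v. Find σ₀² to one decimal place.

σ₀² = 86.5

Posterior precision equals prior precision plus data precision: 1/σ_n² = 1/σ₀² + n/σ².
So 1/σ₀² = 1/5.1810 − 9/49.6 = 0.193013 − 0.181452 = 0.011561.
Hence σ₀² = 1/0.011561 ≈ 86.5.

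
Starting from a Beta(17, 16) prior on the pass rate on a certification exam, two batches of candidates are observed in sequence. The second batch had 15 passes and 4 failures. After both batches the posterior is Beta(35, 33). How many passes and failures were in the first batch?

Because Beta–binomial updating is additive in the counts, the combined data contributed (α_post−α_prior, β_post−β_prior) successes and failures.
Total across both batches: 35−17=18 passes, 33−16=17 failures.
Subtract the second batch: 18−15=3 passes and 17−4=13 failures.

3 passes and 13 failures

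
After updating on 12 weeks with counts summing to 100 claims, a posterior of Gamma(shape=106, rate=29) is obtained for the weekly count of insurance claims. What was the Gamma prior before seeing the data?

Gamma(shape=6, rate=17)

Gamma–Poisson conjugacy: posterior shape = α + Σxᵢ, posterior rate = β + n.
So α = 106 − 100 = 6 and β = 29 − 12 = 17.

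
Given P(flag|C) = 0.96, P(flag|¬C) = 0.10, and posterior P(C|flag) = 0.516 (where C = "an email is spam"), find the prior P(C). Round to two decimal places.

In odds form, posterior odds = prior odds × likelihood ratio, so prior odds = posterior odds ÷ LR.
Posterior odds = 0.516/(1−0.516) = 1.0661. LR = 0.96/0.10 = 9.6000.
Prior odds = 1.0661/9.6000 = 0.1111, so P(C) = 0.1111/(1+0.1111) ≈ 0.10.

P(C) = 0.10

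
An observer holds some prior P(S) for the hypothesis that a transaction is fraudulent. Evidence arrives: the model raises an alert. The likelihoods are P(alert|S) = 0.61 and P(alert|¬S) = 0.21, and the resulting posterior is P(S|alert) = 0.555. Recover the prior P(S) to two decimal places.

P(S) = 0.30

Bayes' rule in odds form gives O(S|E) = O(S)·[P(E|S)/P(E|¬S)], hence O(S) = O(S|E)/LR.
Posterior odds = 0.555/(1−0.555) = 1.2472. LR = 0.61/0.21 = 2.9048.
Prior odds = 1.2472/2.9048 = 0.4294, so P(S) = 0.4294/(1+0.4294) ≈ 0.30.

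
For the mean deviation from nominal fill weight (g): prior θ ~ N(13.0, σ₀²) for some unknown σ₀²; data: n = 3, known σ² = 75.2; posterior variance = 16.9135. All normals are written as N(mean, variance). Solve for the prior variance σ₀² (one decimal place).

Posterior precision equals prior precision plus data precision: 1/σ_n² = 1/σ₀² + n/σ².
So 1/σ₀² = 1/16.9135 − 3/75.2 = 0.059124 − 0.039894 = 0.019230.
Hence σ₀² = 1/0.019230 ≈ 52.0.

σ₀² = 52.0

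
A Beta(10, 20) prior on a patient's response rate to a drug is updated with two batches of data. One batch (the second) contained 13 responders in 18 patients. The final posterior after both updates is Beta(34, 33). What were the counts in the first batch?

11 responders and 8 non-responders

Because Beta–binomial updating is additive in the counts, the combined data contributed (α_post−α_prior, β_post−β_prior) successes and failures.
Total across both batches: 34−10=24 responders, 33−20=13 non-responders.
Subtract the second batch: 24−13=11 responders and 13−5=8 non-responders.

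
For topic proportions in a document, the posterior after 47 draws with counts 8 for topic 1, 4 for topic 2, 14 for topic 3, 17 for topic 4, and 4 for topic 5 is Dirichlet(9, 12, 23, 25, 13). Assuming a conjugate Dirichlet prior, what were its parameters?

For a Dirichlet(α) prior with multinomial counts c, the posterior is Dirichlet(α + c) componentwise.
Subtract each count from the matching posterior parameter: 9−8=1, 12−4=8, 23−14=9, 25−17=8, 13−4=9.

Dirichlet(1, 8, 9, 8, 9)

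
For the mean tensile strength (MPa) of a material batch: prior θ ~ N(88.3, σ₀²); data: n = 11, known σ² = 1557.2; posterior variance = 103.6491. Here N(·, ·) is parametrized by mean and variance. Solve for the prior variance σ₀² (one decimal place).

σ₀² = 387.0

Posterior precision equals prior precision plus data precision: 1/σ_n² = 1/σ₀² + n/σ².
So 1/σ₀² = 1/103.6491 − 11/1557.2 = 0.009648 − 0.007064 = 0.002584.
Hence σ₀² = 1/0.002584 ≈ 387.0.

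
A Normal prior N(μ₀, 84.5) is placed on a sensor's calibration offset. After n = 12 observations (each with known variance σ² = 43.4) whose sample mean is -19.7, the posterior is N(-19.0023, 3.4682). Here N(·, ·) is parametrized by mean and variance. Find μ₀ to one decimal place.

μ₀ = -2.7

The posterior mean is a precision-weighted average: μ_n = (τ₀μ₀ + τ_data·x̄)/(τ₀+τ_data), with τ₀=1/σ₀² and τ_data=n/σ².
Here τ₀ = 1/84.5 = 0.011834 and τ_data = 12/43.4 = 0.276498, so τ_n = 0.288332.
Rearranging for μ₀: μ₀ = (μ_n·τ_n − τ_data·x̄)/τ₀ = (-19.0023·0.288332 − 0.276498·-19.7) / 0.011834 = -0.031961/0.011834 ≈ -2.7.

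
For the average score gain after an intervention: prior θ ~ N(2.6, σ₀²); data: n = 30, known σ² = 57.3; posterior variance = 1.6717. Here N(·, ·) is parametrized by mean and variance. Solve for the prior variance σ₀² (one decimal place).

σ₀² = 13.4

Posterior precision equals prior precision plus data precision: 1/σ_n² = 1/σ₀² + n/σ².
So 1/σ₀² = 1/1.6717 − 30/57.3 = 0.598193 − 0.523560 = 0.074633.
Hence σ₀² = 1/0.074633 ≈ 13.4.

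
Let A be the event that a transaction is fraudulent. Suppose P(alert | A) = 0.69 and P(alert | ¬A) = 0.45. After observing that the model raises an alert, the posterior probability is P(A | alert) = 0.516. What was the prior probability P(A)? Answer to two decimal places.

P(A) = 0.41

Bayes' rule in odds form gives O(A|E) = O(A)·[P(E|A)/P(E|¬A)], hence O(A) = O(A|E)/LR.
Posterior odds = 0.516/(1−0.516) = 1.0661. LR = 0.69/0.45 = 1.5333.
Prior odds = 1.0661/1.5333 = 0.6953, so P(A) = 0.6953/(1+0.6953) ≈ 0.41.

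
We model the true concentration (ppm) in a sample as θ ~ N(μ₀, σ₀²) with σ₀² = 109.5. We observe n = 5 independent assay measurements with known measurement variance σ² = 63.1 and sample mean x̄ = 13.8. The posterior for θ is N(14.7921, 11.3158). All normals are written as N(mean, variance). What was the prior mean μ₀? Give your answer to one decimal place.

μ₀ = 23.4

With known observation variance, the Normal–Normal posterior has precision τ_n = τ₀ + n/σ² and mean μ_n = (τ₀μ₀ + (n/σ²)x̄)/τ_n.
Here τ₀ = 1/109.5 = 0.009132 and τ_data = 5/63.1 = 0.079239, so τ_n = 0.088371.
Rearranging for μ₀: μ₀ = (μ_n·τ_n − τ_data·x̄)/τ₀ = (14.7921·0.088371 − 0.079239·13.8) / 0.009132 = 0.213694/0.009132 ≈ 23.4.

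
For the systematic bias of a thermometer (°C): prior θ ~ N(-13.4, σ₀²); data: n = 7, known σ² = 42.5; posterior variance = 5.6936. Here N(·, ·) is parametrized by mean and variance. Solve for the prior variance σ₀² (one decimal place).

For the Normal–Normal model with known σ², precisions add: τ_n = τ₀ + n/σ².
So 1/σ₀² = 1/5.6936 − 7/42.5 = 0.175636 − 0.164706 = 0.010930.
Hence σ₀² = 1/0.010930 ≈ 91.5.

σ₀² = 91.5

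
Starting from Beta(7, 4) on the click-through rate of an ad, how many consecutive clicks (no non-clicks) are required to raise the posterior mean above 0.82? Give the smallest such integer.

After k clicks and 0 non-clicks the posterior is Beta(7+k, 4), with mean (7+k)/(7+4+k).
Set (7+k)/(11+k) > 0.82 and solve: k > (0.82·11 − 7)/(1 − 0.82) = 11.222.
The smallest integer exceeding 11.222 is 12.

k = 12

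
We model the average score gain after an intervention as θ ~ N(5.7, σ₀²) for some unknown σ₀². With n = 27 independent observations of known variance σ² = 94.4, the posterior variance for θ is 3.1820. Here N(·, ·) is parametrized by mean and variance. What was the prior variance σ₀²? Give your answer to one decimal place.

σ₀² = 35.4

For the Normal–Normal model with known σ², precisions add: τ_n = τ₀ + n/σ².
So 1/σ₀² = 1/3.1820 − 27/94.4 = 0.314268 − 0.286017 = 0.028251.
Hence σ₀² = 1/0.028251 ≈ 35.4.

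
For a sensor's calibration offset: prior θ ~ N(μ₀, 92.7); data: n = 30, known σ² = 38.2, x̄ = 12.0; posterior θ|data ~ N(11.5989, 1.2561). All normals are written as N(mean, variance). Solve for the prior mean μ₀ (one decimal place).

μ₀ = -17.6

With known observation variance, the Normal–Normal posterior has precision τ_n = τ₀ + n/σ² and mean μ_n = (τ₀μ₀ + (n/σ²)x̄)/τ_n.
Here τ₀ = 1/92.7 = 0.010787 and τ_data = 30/38.2 = 0.785340, so τ_n = 0.796127.
Rearranging for μ₀: μ₀ = (μ_n·τ_n − τ_data·x̄)/τ₀ = (11.5989·0.796127 − 0.785340·12.0) / 0.010787 = -0.189883/0.010787 ≈ -17.6.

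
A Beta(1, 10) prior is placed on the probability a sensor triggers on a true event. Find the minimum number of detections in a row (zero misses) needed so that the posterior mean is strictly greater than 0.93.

k = 132

After k detections and 0 misses the posterior is Beta(1+k, 10), with mean (1+k)/(1+10+k).
Set (1+k)/(11+k) > 0.93 and solve: k > (0.93·11 − 1)/(1 − 0.93) = 131.857.
The smallest integer exceeding 131.857 is 132, and checking k=132: (133)/(143) = 0.9301 > 0.93.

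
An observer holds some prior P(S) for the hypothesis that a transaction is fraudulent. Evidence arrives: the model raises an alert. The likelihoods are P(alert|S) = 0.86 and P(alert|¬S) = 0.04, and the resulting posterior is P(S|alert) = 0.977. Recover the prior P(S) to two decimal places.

P(S) = 0.66

In odds form, posterior odds = prior odds × likelihood ratio, so prior odds = posterior odds ÷ LR.
Posterior odds = 0.977/(1−0.977) = 42.4783. LR = 0.86/0.04 = 21.5000.
Prior odds = 42.4783/21.5000 = 1.9757, so P(S) = 1.9757/(1+1.9757) ≈ 0.66.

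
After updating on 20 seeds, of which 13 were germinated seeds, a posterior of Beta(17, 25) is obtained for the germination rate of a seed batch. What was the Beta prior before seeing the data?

Beta(4, 18)

A Beta(α, β) prior with s successes and f failures in binomial data gives a Beta(α+s, β+f) posterior.
Subtract the data counts: 17−13=4, 25−7=18.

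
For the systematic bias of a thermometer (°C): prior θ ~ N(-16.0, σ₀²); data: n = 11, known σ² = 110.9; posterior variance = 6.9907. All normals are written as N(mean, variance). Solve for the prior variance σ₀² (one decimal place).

For the Normal–Normal model with known σ², precisions add: τ_n = τ₀ + n/σ².
So 1/σ₀² = 1/6.9907 − 11/110.9 = 0.143047 − 0.099188 = 0.043859.
Hence σ₀² = 1/0.043859 ≈ 22.8.

σ₀² = 22.8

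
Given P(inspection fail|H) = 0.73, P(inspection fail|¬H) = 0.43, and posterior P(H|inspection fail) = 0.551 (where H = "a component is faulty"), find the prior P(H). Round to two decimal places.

P(H) = 0.42

Bayes' rule in odds form gives O(H|E) = O(H)·[P(E|H)/P(E|¬H)], hence O(H) = O(H|E)/LR.
Posterior odds = 0.551/(1−0.551) = 1.2272. LR = 0.73/0.43 = 1.6977.
Prior odds = 1.2272/1.6977 = 0.7229, so P(H) = 0.7229/(1+0.7229) ≈ 0.42.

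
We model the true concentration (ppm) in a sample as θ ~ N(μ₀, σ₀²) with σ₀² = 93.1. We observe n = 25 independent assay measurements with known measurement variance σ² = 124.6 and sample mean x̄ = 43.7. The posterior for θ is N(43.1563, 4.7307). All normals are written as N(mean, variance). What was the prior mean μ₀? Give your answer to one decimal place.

With known observation variance, the Normal–Normal posterior has precision τ_n = τ₀ + n/σ² and mean μ_n = (τ₀μ₀ + (n/σ²)x̄)/τ_n.
Here τ₀ = 1/93.1 = 0.010741 and τ_data = 25/124.6 = 0.200642, so τ_n = 0.211383.
Rearranging for μ₀: μ₀ = (μ_n·τ_n − τ_data·x̄)/τ₀ = (43.1563·0.211383 − 0.200642·43.7) / 0.010741 = 0.354453/0.010741 ≈ 33.0.

μ₀ = 33.0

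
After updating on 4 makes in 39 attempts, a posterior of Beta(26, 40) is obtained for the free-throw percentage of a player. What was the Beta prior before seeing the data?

Beta is conjugate to the binomial likelihood: posterior = Beta(a+s, b+f).
So a = 26 − 4 = 22 and b = 40 − 35 = 5.

Beta(22, 5)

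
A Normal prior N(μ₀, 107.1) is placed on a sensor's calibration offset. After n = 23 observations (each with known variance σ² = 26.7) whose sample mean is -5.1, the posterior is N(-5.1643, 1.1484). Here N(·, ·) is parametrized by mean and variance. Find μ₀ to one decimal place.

With known observation variance, the Normal–Normal posterior has precision τ_n = τ₀ + n/σ² and mean μ_n = (τ₀μ₀ + (n/σ²)x̄)/τ_n.
Here τ₀ = 1/107.1 = 0.009337 and τ_data = 23/26.7 = 0.861423, so τ_n = 0.870760.
Rearranging for μ₀: μ₀ = (μ_n·τ_n − τ_data·x̄)/τ₀ = (-5.1643·0.870760 − 0.861423·-5.1) / 0.009337 = -0.103609/0.009337 ≈ -11.1.

μ₀ = -11.1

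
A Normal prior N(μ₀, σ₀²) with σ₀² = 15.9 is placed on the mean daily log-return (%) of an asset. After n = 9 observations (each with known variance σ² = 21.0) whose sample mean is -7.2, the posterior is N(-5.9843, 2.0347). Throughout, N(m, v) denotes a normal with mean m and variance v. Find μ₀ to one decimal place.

μ₀ = 2.3

The posterior mean is a precision-weighted average: μ_n = (τ₀μ₀ + τ_data·x̄)/(τ₀+τ_data), with τ₀=1/σ₀² and τ_data=n/σ².
Here τ₀ = 1/15.9 = 0.062893 and τ_data = 9/21.0 = 0.428571, so τ_n = 0.491464.
Rearranging for μ₀: μ₀ = (μ_n·τ_n − τ_data·x̄)/τ₀ = (-5.9843·0.491464 − 0.428571·-7.2) / 0.062893 = 0.144643/0.062893 ≈ 2.3.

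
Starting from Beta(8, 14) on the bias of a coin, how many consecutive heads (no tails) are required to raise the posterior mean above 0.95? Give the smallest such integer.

k = 259

After k heads and 0 tails the posterior is Beta(8+k, 14), with mean (8+k)/(8+14+k).
Set (8+k)/(22+k) > 0.95 and solve: k > (0.95·22 − 8)/(1 − 0.95) = 258.000.
The smallest integer exceeding 258.000 is 259.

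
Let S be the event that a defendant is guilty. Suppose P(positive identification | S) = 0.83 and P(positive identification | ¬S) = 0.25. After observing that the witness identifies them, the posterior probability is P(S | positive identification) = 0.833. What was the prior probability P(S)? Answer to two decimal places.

In odds form, posterior odds = prior odds × likelihood ratio, so prior odds = posterior odds ÷ LR.
Posterior odds = 0.833/(1−0.833) = 4.9880. LR = 0.83/0.25 = 3.3200.
Prior odds = 4.9880/3.3200 = 1.5024, so P(S) = 1.5024/(1+1.5024) ≈ 0.60.

P(S) = 0.60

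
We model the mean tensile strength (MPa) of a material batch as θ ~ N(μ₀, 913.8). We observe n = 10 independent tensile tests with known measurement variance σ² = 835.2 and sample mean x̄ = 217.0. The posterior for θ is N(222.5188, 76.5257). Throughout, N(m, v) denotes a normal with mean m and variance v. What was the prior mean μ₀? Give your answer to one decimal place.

With known observation variance, the Normal–Normal posterior has precision τ_n = τ₀ + n/σ² and mean μ_n = (τ₀μ₀ + (n/σ²)x̄)/τ_n.
Here τ₀ = 1/913.8 = 0.001094 and τ_data = 10/835.2 = 0.011973, so τ_n = 0.013067.
Rearranging for μ₀: μ₀ = (μ_n·τ_n − τ_data·x̄)/τ₀ = (222.5188·0.013067 − 0.011973·217.0) / 0.001094 = 0.309512/0.001094 ≈ 282.9.

μ₀ = 282.9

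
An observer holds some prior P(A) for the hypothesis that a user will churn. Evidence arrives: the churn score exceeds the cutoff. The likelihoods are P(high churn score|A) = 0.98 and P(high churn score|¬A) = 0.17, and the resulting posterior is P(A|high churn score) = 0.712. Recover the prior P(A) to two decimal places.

Bayes' rule in odds form gives O(A|E) = O(A)·[P(E|A)/P(E|¬A)], hence O(A) = O(A|E)/LR.
Posterior odds = 0.712/(1−0.712) = 2.4722. LR = 0.98/0.17 = 5.7647.
Prior odds = 2.4722/5.7647 = 0.4289, so P(A) = 0.4289/(1+0.4289) ≈ 0.30.

P(A) = 0.30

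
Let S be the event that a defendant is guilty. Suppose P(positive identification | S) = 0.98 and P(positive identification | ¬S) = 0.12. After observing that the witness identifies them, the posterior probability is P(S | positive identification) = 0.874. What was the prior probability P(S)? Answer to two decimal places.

P(S) = 0.46

Bayes' rule in odds form gives O(S|E) = O(S)·[P(E|S)/P(E|¬S)], hence O(S) = O(S|E)/LR.
Posterior odds = 0.874/(1−0.874) = 6.9365. LR = 0.98/0.12 = 8.1667.
Prior odds = 6.9365/8.1667 = 0.8494, so P(S) = 0.8494/(1+0.8494) ≈ 0.46.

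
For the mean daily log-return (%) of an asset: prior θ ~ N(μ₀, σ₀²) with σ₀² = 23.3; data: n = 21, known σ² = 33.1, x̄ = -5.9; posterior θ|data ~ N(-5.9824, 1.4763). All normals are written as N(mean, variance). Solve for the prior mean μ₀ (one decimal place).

μ₀ = -7.2

The posterior mean is a precision-weighted average: μ_n = (τ₀μ₀ + τ_data·x̄)/(τ₀+τ_data), with τ₀=1/σ₀² and τ_data=n/σ².
Here τ₀ = 1/23.3 = 0.042918 and τ_data = 21/33.1 = 0.634441, so τ_n = 0.677359.
Rearranging for μ₀: μ₀ = (μ_n·τ_n − τ_data·x̄)/τ₀ = (-5.9824·0.677359 − 0.634441·-5.9) / 0.042918 = -0.309031/0.042918 ≈ -7.2.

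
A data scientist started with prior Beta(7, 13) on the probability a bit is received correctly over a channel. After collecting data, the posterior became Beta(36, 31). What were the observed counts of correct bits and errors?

Under Beta–binomial conjugacy the posterior parameters are (α+s, β+f).
Match parameters: s=36−7=29, f=31−13=18.

29 correct bits and 18 errors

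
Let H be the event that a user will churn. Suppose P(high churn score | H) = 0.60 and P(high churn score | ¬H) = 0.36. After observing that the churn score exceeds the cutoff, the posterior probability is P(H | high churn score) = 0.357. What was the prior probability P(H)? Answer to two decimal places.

P(H) = 0.25

Bayes' rule in odds form gives O(H|E) = O(H)·[P(E|H)/P(E|¬H)], hence O(H) = O(H|E)/LR.
Posterior odds = 0.357/(1−0.357) = 0.5552. LR = 0.60/0.36 = 1.6667.
Prior odds = 0.5552/1.6667 = 0.3331, so P(H) = 0.3331/(1+0.3331) ≈ 0.25.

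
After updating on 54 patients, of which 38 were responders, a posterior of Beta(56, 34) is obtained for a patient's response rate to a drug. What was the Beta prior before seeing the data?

Beta(18, 18)

Beta is conjugate to the binomial likelihood: posterior = Beta(a+s, b+f).
So a = 56 − 38 = 18 and b = 34 − 16 = 18.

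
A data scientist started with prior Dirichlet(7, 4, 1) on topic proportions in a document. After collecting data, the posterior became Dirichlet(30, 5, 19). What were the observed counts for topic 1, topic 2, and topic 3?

For a Dirichlet(α) prior with multinomial counts c, the posterior is Dirichlet(α + c) componentwise.
Counts are posterior − prior componentwise: 30−7=23, 5−4=1, 19−1=18.

counts (23, 1, 18)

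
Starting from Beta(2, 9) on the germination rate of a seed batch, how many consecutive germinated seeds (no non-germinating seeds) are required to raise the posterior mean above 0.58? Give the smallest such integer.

After k germinated seeds and 0 non-germinating seeds the posterior is Beta(2+k, 9), with mean (2+k)/(2+9+k).
Set (2+k)/(11+k) > 0.58 and solve: k > (0.58·11 − 2)/(1 − 0.58) = 10.429.
The smallest integer exceeding 10.429 is 11, and checking k=11: (13)/(22) = 0.5909 > 0.58.

k = 11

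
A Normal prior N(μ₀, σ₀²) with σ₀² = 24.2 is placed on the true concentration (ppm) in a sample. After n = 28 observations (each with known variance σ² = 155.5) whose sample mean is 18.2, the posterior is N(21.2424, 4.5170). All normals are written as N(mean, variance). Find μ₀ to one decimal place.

μ₀ = 34.5

With known observation variance, the Normal–Normal posterior has precision τ_n = τ₀ + n/σ² and mean μ_n = (τ₀μ₀ + (n/σ²)x̄)/τ_n.
Here τ₀ = 1/24.2 = 0.041322 and τ_data = 28/155.5 = 0.180064, so τ_n = 0.221386.
Rearranging for μ₀: μ₀ = (μ_n·τ_n − τ_data·x̄)/τ₀ = (21.2424·0.221386 − 0.180064·18.2) / 0.041322 = 1.425605/0.041322 ≈ 34.5.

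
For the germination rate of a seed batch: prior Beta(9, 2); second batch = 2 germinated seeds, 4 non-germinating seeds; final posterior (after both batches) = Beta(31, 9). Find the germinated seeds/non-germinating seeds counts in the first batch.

Sequential conjugate updates are equivalent to a single update on the pooled data, so total successes = posterior α − prior α and total failures = posterior β − prior β.
Total across both batches: 31−9=22 germinated seeds, 9−2=7 non-germinating seeds.
Subtract the second batch: 22−2=20 germinated seeds and 7−4=3 non-germinating seeds.

20 germinated seeds and 3 non-germinating seeds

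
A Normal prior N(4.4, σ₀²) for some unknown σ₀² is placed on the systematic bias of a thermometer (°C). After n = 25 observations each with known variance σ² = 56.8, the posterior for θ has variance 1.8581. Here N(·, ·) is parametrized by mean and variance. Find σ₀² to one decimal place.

σ₀² = 10.2

For the Normal–Normal model with known σ², precisions add: τ_n = τ₀ + n/σ².
So 1/σ₀² = 1/1.8581 − 25/56.8 = 0.538184 − 0.440141 = 0.098043.
Hence σ₀² = 1/0.098043 ≈ 10.2.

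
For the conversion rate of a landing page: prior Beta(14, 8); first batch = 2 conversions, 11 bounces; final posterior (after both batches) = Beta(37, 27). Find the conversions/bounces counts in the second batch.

21 conversions and 8 bounces

Because Beta–binomial updating is additive in the counts, the combined data contributed (α_post−α_prior, β_post−β_prior) successes and failures.
Total across both batches: 37−14=23 conversions, 27−8=19 bounces.
Subtract the first batch: 23−2=21 conversions and 19−11=8 bounces.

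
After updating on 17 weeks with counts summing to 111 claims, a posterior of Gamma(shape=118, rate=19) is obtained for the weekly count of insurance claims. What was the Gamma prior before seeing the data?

Gamma(shape=7, rate=2)

Gamma–Poisson conjugacy: posterior shape = α + Σxᵢ, posterior rate = β + n.
So α = 118 − 111 = 7 and β = 19 − 17 = 2.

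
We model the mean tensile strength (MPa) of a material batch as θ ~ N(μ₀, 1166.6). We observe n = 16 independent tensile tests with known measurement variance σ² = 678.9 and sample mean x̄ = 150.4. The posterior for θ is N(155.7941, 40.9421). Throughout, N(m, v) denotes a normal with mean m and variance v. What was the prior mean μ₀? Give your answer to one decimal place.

With known observation variance, the Normal–Normal posterior has precision τ_n = τ₀ + n/σ² and mean μ_n = (τ₀μ₀ + (n/σ²)x̄)/τ_n.
Here τ₀ = 1/1166.6 = 0.000857 and τ_data = 16/678.9 = 0.023568, so τ_n = 0.024425.
Rearranging for μ₀: μ₀ = (μ_n·τ_n − τ_data·x̄)/τ₀ = (155.7941·0.024425 − 0.023568·150.4) / 0.000857 = 0.260644/0.000857 ≈ 304.1.

μ₀ = 304.1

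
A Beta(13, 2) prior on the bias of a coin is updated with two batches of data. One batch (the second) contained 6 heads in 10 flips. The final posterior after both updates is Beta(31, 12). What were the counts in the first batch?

12 heads and 6 tails

Because Beta–binomial updating is additive in the counts, the combined data contributed (α_post−α_prior, β_post−β_prior) successes and failures.
Total across both batches: 31−13=18 heads, 12−2=10 tails.
Subtract the second batch: 18−6=12 heads and 10−4=6 tails.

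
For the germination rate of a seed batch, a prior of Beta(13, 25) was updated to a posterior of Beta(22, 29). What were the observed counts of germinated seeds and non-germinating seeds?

Under Beta–binomial conjugacy the posterior parameters are (α+s, β+f).
So s = 22 − 13 = 9 and f = 29 − 25 = 4.

9 germinated seeds and 4 non-germinating seeds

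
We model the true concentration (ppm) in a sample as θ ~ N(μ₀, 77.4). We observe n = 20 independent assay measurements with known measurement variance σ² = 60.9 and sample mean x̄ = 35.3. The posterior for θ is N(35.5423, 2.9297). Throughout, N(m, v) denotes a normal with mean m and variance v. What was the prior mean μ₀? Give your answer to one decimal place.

μ₀ = 41.7

The posterior mean is a precision-weighted average: μ_n = (τ₀μ₀ + τ_data·x̄)/(τ₀+τ_data), with τ₀=1/σ₀² and τ_data=n/σ².
Here τ₀ = 1/77.4 = 0.012920 and τ_data = 20/60.9 = 0.328407, so τ_n = 0.341327.
Rearranging for μ₀: μ₀ = (μ_n·τ_n − τ_data·x̄)/τ₀ = (35.5423·0.341327 − 0.328407·35.3) / 0.012920 = 0.538780/0.012920 ≈ 41.7.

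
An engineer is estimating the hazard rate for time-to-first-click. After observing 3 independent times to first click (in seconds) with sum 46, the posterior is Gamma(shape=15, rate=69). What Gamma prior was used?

For an exponential likelihood with a Gamma(α, β) prior on the rate, n observations with total T give posterior Gamma(α+n, β+T).
So α = 15 − 3 = 12 and β = 69 − 46 = 23.

Gamma(shape=12, rate=23)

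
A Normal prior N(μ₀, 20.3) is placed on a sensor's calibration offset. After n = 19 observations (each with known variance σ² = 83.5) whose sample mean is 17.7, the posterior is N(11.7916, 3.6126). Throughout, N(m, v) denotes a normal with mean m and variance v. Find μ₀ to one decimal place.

μ₀ = -15.5

The posterior mean is a precision-weighted average: μ_n = (τ₀μ₀ + τ_data·x̄)/(τ₀+τ_data), with τ₀=1/σ₀² and τ_data=n/σ².
Here τ₀ = 1/20.3 = 0.049261 and τ_data = 19/83.5 = 0.227545, so τ_n = 0.276806.
Rearranging for μ₀: μ₀ = (μ_n·τ_n − τ_data·x̄)/τ₀ = (11.7916·0.276806 − 0.227545·17.7) / 0.049261 = -0.763561/0.049261 ≈ -15.5.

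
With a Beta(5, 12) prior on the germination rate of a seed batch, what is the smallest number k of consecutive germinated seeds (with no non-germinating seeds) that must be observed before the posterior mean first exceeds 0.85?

k = 64

After k germinated seeds and 0 non-germinating seeds the posterior is Beta(5+k, 12), with mean (5+k)/(5+12+k).
Set (5+k)/(17+k) > 0.85 and solve: k > (0.85·17 − 5)/(1 − 0.85) = 63.000.
The smallest integer exceeding 63.000 is 64.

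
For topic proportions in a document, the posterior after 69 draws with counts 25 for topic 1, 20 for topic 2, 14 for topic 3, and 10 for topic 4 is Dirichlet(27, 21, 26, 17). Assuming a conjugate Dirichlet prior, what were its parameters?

Dirichlet(2, 1, 12, 7)

For a Dirichlet(α) prior with multinomial counts c, the posterior is Dirichlet(α + c) componentwise.
Subtract each count from the matching posterior parameter: 27−25=2, 21−20=1, 26−14=12, 17−10=7.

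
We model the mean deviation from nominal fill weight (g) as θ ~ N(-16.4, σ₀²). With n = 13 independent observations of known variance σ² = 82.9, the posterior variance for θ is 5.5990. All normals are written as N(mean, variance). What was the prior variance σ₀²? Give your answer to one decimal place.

σ₀² = 45.9

Posterior precision equals prior precision plus data precision: 1/σ_n² = 1/σ₀² + n/σ².
So 1/σ₀² = 1/5.5990 − 13/82.9 = 0.178603 − 0.156815 = 0.021788.
Hence σ₀² = 1/0.021788 ≈ 45.9.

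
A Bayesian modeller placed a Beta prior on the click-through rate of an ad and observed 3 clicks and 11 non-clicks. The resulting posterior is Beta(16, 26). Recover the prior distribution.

Beta(13, 15)

A Beta(a, b) prior with s successes and f failures in binomial data gives a Beta(a+s, b+f) posterior.
So a = 16 − 3 = 13 and b = 26 − 11 = 15.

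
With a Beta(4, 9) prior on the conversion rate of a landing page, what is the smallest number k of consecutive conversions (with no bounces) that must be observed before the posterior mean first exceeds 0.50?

After k conversions and 0 bounces the posterior is Beta(4+k, 9), with mean (4+k)/(4+9+k).
Set (4+k)/(13+k) > 0.50 and solve: k > (0.50·13 − 4)/(1 − 0.50) = 5.000.
The smallest integer exceeding 5.000 is 6, and checking k=6: (10)/(19) = 0.5263 > 0.50.

k = 6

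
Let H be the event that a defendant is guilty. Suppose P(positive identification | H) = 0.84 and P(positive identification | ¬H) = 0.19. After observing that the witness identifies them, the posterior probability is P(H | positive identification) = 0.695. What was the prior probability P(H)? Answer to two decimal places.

P(H) = 0.34

Bayes' rule in odds form gives O(H|E) = O(H)·[P(E|H)/P(E|¬H)], hence O(H) = O(H|E)/LR.
Posterior odds = 0.695/(1−0.695) = 2.2787. LR = 0.84/0.19 = 4.4211.
Prior odds = 2.2787/4.4211 = 0.5154, so P(H) = 0.5154/(1+0.5154) ≈ 0.34.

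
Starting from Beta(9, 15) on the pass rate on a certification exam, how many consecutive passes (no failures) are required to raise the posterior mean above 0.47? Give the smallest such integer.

k = 5

After k passes and 0 failures the posterior is Beta(9+k, 15), with mean (9+k)/(9+15+k).
Set (9+k)/(24+k) > 0.47 and solve: k > (0.47·24 − 9)/(1 − 0.47) = 4.302.
The smallest integer exceeding 4.302 is 5.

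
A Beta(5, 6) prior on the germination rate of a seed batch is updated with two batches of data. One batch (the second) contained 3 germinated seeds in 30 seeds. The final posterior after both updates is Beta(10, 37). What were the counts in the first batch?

2 germinated seeds and 4 non-germinating seeds

Sequential conjugate updates are equivalent to a single update on the pooled data, so total successes = posterior α − prior α and total failures = posterior β − prior β.
Total across both batches: 10−5=5 germinated seeds, 37−6=31 non-germinating seeds.
Subtract the second batch: 5−3=2 germinated seeds and 31−27=4 non-germinating seeds.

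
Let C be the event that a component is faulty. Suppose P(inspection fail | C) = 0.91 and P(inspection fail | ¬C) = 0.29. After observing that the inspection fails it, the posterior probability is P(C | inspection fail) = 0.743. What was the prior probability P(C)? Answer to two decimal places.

P(C) = 0.48

Bayes' rule in odds form gives O(C|E) = O(C)·[P(E|C)/P(E|¬C)], hence O(C) = O(C|E)/LR.
Posterior odds = 0.743/(1−0.743) = 2.8911. LR = 0.91/0.29 = 3.1379.
Prior odds = 2.8911/3.1379 = 0.9213, so P(C) = 0.9213/(1+0.9213) ≈ 0.48.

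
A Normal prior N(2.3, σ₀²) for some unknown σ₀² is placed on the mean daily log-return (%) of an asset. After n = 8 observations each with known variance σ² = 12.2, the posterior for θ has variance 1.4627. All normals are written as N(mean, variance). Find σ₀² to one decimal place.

σ₀² = 35.8

For the Normal–Normal model with known σ², precisions add: τ_n = τ₀ + n/σ².
So 1/σ₀² = 1/1.4627 − 8/12.2 = 0.683667 − 0.655738 = 0.027929.
Hence σ₀² = 1/0.027929 ≈ 35.8.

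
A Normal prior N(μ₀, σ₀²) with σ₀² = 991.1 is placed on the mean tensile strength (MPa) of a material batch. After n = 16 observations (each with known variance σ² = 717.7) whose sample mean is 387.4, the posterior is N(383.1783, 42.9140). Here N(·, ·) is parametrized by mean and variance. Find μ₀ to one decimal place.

The posterior mean is a precision-weighted average: μ_n = (τ₀μ₀ + τ_data·x̄)/(τ₀+τ_data), with τ₀=1/σ₀² and τ_data=n/σ².
Here τ₀ = 1/991.1 = 0.001009 and τ_data = 16/717.7 = 0.022293, so τ_n = 0.023302.
Rearranging for μ₀: μ₀ = (μ_n·τ_n − τ_data·x̄)/τ₀ = (383.1783·0.023302 − 0.022293·387.4) / 0.001009 = 0.292513/0.001009 ≈ 289.9.

μ₀ = 289.9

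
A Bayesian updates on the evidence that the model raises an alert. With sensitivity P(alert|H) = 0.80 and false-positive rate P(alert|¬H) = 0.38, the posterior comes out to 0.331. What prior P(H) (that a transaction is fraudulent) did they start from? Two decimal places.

Bayes' rule in odds form gives O(H|E) = O(H)·[P(E|H)/P(E|¬H)], hence O(H) = O(H|E)/LR.
Posterior odds = 0.331/(1−0.331) = 0.4948. LR = 0.80/0.38 = 2.1053.
Prior odds = 0.4948/2.1053 = 0.2350, so P(H) = 0.2350/(1+0.2350) ≈ 0.19.

P(H) = 0.19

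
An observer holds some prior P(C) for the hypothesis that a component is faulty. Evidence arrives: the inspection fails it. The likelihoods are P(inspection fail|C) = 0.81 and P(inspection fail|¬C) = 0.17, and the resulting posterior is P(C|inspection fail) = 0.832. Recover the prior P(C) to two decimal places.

In odds form, posterior odds = prior odds × likelihood ratio, so prior odds = posterior odds ÷ LR.
Posterior odds = 0.832/(1−0.832) = 4.9524. LR = 0.81/0.17 = 4.7647.
Prior odds = 4.9524/4.7647 = 1.0394, so P(C) = 1.0394/(1+1.0394) ≈ 0.51.

P(C) = 0.51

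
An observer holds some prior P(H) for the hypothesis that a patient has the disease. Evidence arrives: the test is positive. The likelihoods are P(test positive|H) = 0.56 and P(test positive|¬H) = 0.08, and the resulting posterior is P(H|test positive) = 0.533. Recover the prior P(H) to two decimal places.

P(H) = 0.14

Bayes' rule in odds form gives O(H|E) = O(H)·[P(E|H)/P(E|¬H)], hence O(H) = O(H|E)/LR.
Posterior odds = 0.533/(1−0.533) = 1.1413. LR = 0.56/0.08 = 7.0000.
Prior odds = 1.1413/7.0000 = 0.1630, so P(H) = 0.1630/(1+0.1630) ≈ 0.14.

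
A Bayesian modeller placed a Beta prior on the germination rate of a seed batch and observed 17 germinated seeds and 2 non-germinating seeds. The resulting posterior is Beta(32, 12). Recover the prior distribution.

Under Beta–binomial conjugacy the posterior parameters are (a+s, b+f).
Subtract the data counts: 32−17=15, 12−2=10.

Beta(15, 10)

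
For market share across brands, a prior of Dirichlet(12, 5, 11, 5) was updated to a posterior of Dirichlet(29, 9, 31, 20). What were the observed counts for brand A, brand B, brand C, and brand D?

counts (17, 4, 20, 15)

For a Dirichlet(α) prior with multinomial counts c, the posterior is Dirichlet(α + c) componentwise.
Counts are posterior − prior componentwise: 29−12=17, 9−5=4, 31−11=20, 20−5=15.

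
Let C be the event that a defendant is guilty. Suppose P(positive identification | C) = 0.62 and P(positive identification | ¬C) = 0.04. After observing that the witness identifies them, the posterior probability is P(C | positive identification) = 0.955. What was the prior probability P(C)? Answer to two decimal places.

Bayes' rule in odds form gives O(C|E) = O(C)·[P(E|C)/P(E|¬C)], hence O(C) = O(C|E)/LR.
Posterior odds = 0.955/(1−0.955) = 21.2222. LR = 0.62/0.04 = 15.5000.
Prior odds = 21.2222/15.5000 = 1.3692, so P(C) = 1.3692/(1+1.3692) ≈ 0.58.

P(C) = 0.58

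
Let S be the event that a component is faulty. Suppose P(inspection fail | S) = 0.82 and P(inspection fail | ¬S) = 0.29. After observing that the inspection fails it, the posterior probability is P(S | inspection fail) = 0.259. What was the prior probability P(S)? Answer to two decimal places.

P(S) = 0.11

In odds form, posterior odds = prior odds × likelihood ratio, so prior odds = posterior odds ÷ LR.
Posterior odds = 0.259/(1−0.259) = 0.3495. LR = 0.82/0.29 = 2.8276.
Prior odds = 0.3495/2.8276 = 0.1236, so P(S) = 0.1236/(1+0.1236) ≈ 0.11.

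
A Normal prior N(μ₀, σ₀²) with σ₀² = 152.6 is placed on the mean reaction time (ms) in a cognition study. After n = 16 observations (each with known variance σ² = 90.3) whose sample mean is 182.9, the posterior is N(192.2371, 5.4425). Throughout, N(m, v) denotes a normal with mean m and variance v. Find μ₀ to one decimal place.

μ₀ = 444.7

The posterior mean is a precision-weighted average: μ_n = (τ₀μ₀ + τ_data·x̄)/(τ₀+τ_data), with τ₀=1/σ₀² and τ_data=n/σ².
Here τ₀ = 1/152.6 = 0.006553 and τ_data = 16/90.3 = 0.177187, so τ_n = 0.183740.
Rearranging for μ₀: μ₀ = (μ_n·τ_n − τ_data·x̄)/τ₀ = (192.2371·0.183740 − 0.177187·182.9) / 0.006553 = 2.914142/0.006553 ≈ 444.7.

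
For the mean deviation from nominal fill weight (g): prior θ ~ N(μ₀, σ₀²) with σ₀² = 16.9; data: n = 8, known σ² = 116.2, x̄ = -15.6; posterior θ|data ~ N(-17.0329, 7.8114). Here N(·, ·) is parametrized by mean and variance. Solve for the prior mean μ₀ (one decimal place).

μ₀ = -18.7

With known observation variance, the Normal–Normal posterior has precision τ_n = τ₀ + n/σ² and mean μ_n = (τ₀μ₀ + (n/σ²)x̄)/τ_n.
Here τ₀ = 1/16.9 = 0.059172 and τ_data = 8/116.2 = 0.068847, so τ_n = 0.128019.
Rearranging for μ₀: μ₀ = (μ_n·τ_n − τ_data·x̄)/τ₀ = (-17.0329·0.128019 − 0.068847·-15.6) / 0.059172 = -1.106522/0.059172 ≈ -18.7.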